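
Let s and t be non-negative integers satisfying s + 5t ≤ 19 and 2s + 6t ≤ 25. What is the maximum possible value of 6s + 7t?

(s,t)=(12,0): 1·12+5·0=12≤19, 2·12+6·0=24≤25, objective 72.
(s,t)=(11,0): 1·11+5·0=11≤19, 2·11+6·0=22≤25, objective 66.
Maximum is 72 at (s,t)=(12,0).

72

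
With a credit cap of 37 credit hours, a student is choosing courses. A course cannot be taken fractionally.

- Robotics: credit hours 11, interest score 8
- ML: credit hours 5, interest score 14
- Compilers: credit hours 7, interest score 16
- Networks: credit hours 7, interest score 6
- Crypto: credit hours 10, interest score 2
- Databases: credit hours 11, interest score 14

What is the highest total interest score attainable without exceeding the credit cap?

52

Take Robotics, ML, Compilers, and Databases: credit hours 11 + 5 + 7 + 11 = 34 ≤ 37, interest score 8 + 14 + 16 + 14 = 52.
No other feasible combination does better.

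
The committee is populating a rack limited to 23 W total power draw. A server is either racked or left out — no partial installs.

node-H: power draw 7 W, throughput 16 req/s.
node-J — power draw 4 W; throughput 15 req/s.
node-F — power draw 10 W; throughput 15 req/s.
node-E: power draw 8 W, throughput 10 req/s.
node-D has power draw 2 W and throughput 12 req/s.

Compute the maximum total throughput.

node-H + node-J + node-F: power draw 7 + 4 + 10 = 21 ≤ 23, throughput 16 + 15 + 15 = 46.
node-H + node-J + node-E + node-D: power draw 7 + 4 + 8 + 2 = 21 ≤ 23, throughput 16 + 15 + 10 + 12 = 53.
node-H + node-J + node-F + node-D: power draw 7 + 4 + 10 + 2 = 23 ≤ 23, throughput 16 + 15 + 15 + 12 = 58.
Best is node-H, node-J, node-F, and node-D with total throughput 58.

58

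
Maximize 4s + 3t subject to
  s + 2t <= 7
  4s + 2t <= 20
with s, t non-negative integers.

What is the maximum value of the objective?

20

Relaxing integrality, the LP optimum is 21.33 at (s,t) = (4.33, 1.33), which is not an integer point.
(s,t)=(5,0): 1·5+2·0=5≤7, 4·5+2·0=20≤20, objective 20.
(s,t)=(4,1): 1·4+2·1=6≤7, 4·4+2·1=18≤20, objective 19.
(s,t)=(3,2): 1·3+2·2=7≤7, 4·3+2·2=16≤20, objective 18.
No feasible integer point exceeds 20.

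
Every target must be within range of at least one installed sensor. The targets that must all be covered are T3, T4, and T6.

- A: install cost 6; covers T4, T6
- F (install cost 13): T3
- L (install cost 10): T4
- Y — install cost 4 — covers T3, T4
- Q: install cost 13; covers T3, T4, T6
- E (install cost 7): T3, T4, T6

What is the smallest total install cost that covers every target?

7

This is a weighted set-cover instance.
The greedy cost-per-new-target heuristic would pick Y and A for 10, but a cheaper cover exists.
E alone covers T3, T4, T6 — every target.
Total install cost: 7.
No cover costs less than 7.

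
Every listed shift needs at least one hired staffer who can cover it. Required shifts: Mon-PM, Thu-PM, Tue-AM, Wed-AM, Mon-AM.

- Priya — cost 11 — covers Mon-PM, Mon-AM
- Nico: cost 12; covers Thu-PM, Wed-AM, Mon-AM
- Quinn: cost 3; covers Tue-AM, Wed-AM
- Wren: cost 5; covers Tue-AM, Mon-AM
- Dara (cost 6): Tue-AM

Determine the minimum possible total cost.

26

Choose Priya, Nico, and Quinn: together they cover Mon-PM, Thu-PM, Tue-AM, Wed-AM, Mon-AM — every shift.
Total cost: 11 + 12 + 3 = 26.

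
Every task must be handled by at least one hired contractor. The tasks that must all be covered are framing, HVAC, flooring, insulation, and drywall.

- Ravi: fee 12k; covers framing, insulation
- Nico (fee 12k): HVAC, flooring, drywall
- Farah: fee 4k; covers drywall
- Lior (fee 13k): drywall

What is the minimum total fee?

24

Choose Ravi and Nico: together they cover framing, HVAC, flooring, insulation, drywall — every task.
Total fee: 12 + 12 = 24.
No cover costs less than 24.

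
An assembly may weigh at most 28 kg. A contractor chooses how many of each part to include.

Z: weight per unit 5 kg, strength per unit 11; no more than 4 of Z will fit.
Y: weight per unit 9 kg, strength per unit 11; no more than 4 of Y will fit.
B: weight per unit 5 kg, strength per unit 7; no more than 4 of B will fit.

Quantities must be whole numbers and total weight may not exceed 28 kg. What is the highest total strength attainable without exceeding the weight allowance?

Take 4×Z and 1×B: weight 25 ≤ 28, strength 4·11 + 1·7 = 51.
Z has the best ratio (11/5) and is taken to its limit of 4; remaining capacity is filled optimally with the others.

51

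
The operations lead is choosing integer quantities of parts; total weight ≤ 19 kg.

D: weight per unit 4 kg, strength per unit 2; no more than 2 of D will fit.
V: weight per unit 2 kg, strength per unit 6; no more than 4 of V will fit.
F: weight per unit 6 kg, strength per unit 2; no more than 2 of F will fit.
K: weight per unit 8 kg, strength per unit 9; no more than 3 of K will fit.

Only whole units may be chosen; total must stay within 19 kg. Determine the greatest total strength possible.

This is a bounded integer knapsack.
Take 4×V and 1×K: weight 16 ≤ 19, strength 4·6 + 1·9 = 33.
V has the best ratio (6/2) and is taken to its limit of 4; remaining capacity is filled optimally with the others.

33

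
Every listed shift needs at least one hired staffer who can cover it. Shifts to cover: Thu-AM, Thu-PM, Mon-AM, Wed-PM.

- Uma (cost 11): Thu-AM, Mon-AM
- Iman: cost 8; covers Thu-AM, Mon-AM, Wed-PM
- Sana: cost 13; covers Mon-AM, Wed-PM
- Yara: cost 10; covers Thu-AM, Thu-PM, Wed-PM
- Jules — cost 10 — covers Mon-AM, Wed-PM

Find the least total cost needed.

18

Choose Iman and Yara: together they cover Thu-AM, Thu-PM, Mon-AM, Wed-PM — every shift.
Total cost: 8 + 10 = 18.
No cover costs less than 18.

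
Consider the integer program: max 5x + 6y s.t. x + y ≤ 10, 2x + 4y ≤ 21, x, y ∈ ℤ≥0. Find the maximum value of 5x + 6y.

Relaxing integrality, the LP optimum is 50.50 at (x,y) = (9.5, 0.5), which is not an integer point.
(x,y)=(10,0): 1·10+1·0=10≤10, 2·10+4·0=20≤21, objective 50.
(x,y)=(8,1): 1·8+1·1=9≤10, 2·8+4·1=20≤21, objective 46.
(x,y)=(9,0): 1·9+1·0=9≤10, 2·9+4·0=18≤21, objective 45.
Maximum is 50 at (x,y)=(10,0).

50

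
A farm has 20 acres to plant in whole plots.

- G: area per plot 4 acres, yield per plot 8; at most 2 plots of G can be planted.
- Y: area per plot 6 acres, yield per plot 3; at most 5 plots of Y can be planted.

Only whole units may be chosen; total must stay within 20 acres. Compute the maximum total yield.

This is a bounded integer knapsack.
2×G and 1×Y: area 14 ≤ 20, yield 2·8 + 1·3 = 19.
2×G and 2×Y: area 20 ≤ 20, yield 2·8 + 2·3 = 22.
Best is 22.

22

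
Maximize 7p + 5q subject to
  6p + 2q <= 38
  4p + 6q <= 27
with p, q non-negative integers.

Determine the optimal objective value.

Relaxing integrality, the LP optimum is 45.29 at (p,q) = (6.21, 0.357), which is not an integer point.
(p,q)=(6,0): 6·6+2·0=36≤38, 4·6+6·0=24≤27, objective 42.
(p,q)=(5,1): 6·5+2·1=32≤38, 4·5+6·1=26≤27, objective 40.
(p,q)=(5,0): 6·5+2·0=30≤38, 4·5+6·0=20≤27, objective 35.
The best lattice point is (6,0), giving 42.

42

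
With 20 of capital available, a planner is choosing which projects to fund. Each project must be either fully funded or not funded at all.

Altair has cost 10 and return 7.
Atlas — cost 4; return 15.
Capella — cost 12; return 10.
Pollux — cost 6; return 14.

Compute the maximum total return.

Take Altair, Atlas, and Pollux: cost 10 + 4 + 6 = 20 ≤ 20, return 7 + 15 + 14 = 36.
No other feasible combination does better.

36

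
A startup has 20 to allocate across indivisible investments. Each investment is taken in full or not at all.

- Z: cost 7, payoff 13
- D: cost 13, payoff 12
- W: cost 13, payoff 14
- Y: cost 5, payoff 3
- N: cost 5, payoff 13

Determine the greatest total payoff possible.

29

Z + Y + N: cost 7 + 5 + 5 = 17 ≤ 20, payoff 13 + 3 + 13 = 29.
W + N: cost 13 + 5 = 18 ≤ 20, payoff 14 + 13 = 27.
Best is Z, Y, and N with total payoff 29.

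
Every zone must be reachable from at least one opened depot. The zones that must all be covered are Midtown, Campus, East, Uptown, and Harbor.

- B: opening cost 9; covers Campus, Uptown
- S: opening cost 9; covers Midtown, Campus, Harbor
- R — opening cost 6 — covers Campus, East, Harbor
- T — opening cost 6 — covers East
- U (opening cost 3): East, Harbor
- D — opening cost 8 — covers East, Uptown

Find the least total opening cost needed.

17

This is a weighted set-cover instance.
The greedy cost-per-new-zone heuristic would pick U, B, and S for 21, but a cheaper cover exists.
Choose S and D: together they cover Midtown, Campus, East, Uptown, Harbor — every zone.
Total opening cost: 9 + 8 = 17.
No cover costs less than 17.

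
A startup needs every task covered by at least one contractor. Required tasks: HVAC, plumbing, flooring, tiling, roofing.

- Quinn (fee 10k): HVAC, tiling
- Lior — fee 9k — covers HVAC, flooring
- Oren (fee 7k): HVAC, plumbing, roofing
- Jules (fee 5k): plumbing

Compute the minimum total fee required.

Choose Quinn, Lior, and Oren: together they cover HVAC, plumbing, flooring, tiling, roofing — every task.
Total fee: 10 + 9 + 7 = 26.

26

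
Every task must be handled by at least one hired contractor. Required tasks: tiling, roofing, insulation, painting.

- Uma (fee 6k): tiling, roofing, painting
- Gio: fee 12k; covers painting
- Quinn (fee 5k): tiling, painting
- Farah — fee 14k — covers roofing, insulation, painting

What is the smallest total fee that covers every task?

This is a weighted set-cover instance.
Choose Quinn and Farah: together they cover tiling, roofing, insulation, painting — every task.
Total fee: 5 + 14 = 19.

19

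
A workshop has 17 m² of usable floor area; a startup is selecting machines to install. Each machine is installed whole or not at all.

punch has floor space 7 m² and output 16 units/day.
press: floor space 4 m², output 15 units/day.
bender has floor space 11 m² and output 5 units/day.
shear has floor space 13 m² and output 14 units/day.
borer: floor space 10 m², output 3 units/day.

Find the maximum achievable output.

31

punch + press: floor space 7 + 4 = 11 ≤ 17, output 16 + 15 = 31.
press + shear: floor space 4 + 13 = 17 ≤ 17, output 15 + 14 = 29.
Best is punch and press with total output 31.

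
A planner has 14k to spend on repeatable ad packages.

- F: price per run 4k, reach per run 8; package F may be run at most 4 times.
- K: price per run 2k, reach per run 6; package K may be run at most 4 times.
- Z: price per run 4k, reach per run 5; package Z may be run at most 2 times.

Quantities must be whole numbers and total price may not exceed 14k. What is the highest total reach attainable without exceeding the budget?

34

2×F and 3×K: price 14 ≤ 14, reach 2·8 + 3·6 = 34.
1×F and 4×K: price 12 ≤ 14, reach 1·8 + 4·6 = 32.
Best is 34.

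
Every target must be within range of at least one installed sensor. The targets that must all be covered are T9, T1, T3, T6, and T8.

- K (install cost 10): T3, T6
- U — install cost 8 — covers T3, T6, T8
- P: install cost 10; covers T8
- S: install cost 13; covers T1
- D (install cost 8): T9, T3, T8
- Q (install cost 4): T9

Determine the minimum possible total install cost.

Choose U, S, and Q: together they cover T9, T1, T3, T6, T8 — every target.
Total install cost: 8 + 13 + 4 = 25.

25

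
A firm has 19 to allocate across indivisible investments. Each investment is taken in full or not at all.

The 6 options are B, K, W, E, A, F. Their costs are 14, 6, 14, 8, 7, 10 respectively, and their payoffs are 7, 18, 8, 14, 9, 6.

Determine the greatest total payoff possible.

Allowing fractional choices, the relaxed optimum would be about 38.4, but investments are indivisible.
K + E: cost 6 + 8 = 14 ≤ 19, payoff 18 + 14 = 32.
K + A: cost 6 + 7 = 13 ≤ 19, payoff 18 + 9 = 27.
Best is K and E with total payoff 32.

32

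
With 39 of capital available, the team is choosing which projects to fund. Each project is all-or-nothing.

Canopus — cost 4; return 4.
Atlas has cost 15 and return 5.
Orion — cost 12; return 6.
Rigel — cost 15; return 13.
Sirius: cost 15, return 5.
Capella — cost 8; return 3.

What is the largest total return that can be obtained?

26

Canopus + Orion + Rigel: cost 4 + 12 + 15 = 31 ≤ 39, return 4 + 6 + 13 = 23.
Canopus + Atlas + Rigel: cost 4 + 15 + 15 = 34 ≤ 39, return 4 + 5 + 13 = 22.
Canopus + Orion + Rigel + Capella: cost 4 + 12 + 15 + 8 = 39 ≤ 39, return 4 + 6 + 13 + 3 = 26.
Best is Canopus, Orion, Rigel, and Capella with total return 26.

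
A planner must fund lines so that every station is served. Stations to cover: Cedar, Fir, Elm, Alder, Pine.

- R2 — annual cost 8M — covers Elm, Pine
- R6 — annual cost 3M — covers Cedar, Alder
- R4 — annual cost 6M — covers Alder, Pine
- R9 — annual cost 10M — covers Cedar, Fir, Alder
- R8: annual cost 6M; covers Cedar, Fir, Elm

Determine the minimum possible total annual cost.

12

This is an integer covering problem.
The greedy cost-per-new-station heuristic would pick R6, R8, and R4 for 15, but a cheaper cover exists.
Choose R4 and R8: together they cover Cedar, Fir, Elm, Alder, Pine — every station.
Total annual cost: 6 + 6 = 12.
No cover costs less than 12.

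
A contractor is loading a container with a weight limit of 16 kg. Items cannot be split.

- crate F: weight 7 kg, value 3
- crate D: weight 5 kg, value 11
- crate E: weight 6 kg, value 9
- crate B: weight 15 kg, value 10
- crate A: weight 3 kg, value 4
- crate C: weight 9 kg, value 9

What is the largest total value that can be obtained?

24

Allowing fractional choices, the relaxed optimum would be about 26.0, but items are indivisible.
crate D + crate E + crate A: weight 5 + 6 + 3 = 14 ≤ 16, value 11 + 9 + 4 = 24.
crate D + crate C: weight 5 + 9 = 14 ≤ 16, value 11 + 9 = 20.
crate D + crate E: weight 5 + 6 = 11 ≤ 16, value 11 + 9 = 20.
Best is crate D, crate E, and crate A with total value 24.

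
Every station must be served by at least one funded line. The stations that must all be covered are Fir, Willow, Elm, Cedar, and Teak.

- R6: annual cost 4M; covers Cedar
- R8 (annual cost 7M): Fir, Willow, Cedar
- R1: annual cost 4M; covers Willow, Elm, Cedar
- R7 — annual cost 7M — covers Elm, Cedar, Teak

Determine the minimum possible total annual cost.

The greedy cost-per-new-station heuristic would pick R1, R8, and R7 for 18, but a cheaper cover exists.
Choose R8 and R7: together they cover Fir, Willow, Elm, Cedar, Teak — every station.
Total annual cost: 7 + 7 = 14.
No cover costs less than 14.

14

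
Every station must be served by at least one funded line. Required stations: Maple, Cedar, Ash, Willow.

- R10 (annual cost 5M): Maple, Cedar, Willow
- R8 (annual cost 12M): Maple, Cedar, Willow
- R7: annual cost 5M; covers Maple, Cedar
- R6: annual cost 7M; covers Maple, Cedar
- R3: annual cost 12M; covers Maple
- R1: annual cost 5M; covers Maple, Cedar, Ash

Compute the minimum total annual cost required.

10

Choose R10 and R1: together they cover Maple, Cedar, Ash, Willow — every station.
Total annual cost: 5 + 5 = 10.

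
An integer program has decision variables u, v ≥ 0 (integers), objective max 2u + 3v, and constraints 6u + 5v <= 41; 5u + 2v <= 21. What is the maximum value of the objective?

24

Relaxing integrality, the LP optimum is 24.60 at (u,v) = (0, 8.2), which is not an integer point.
(u,v)=(0,8): 6·0+5·8=40≤41, 5·0+2·8=16≤21, objective 24.
(u,v)=(1,7): 6·1+5·7=41≤41, 5·1+2·7=19≤21, objective 23.
(u,v)=(0,7): 6·0+5·7=35≤41, 5·0+2·7=14≤21, objective 21.
No feasible integer point exceeds 24.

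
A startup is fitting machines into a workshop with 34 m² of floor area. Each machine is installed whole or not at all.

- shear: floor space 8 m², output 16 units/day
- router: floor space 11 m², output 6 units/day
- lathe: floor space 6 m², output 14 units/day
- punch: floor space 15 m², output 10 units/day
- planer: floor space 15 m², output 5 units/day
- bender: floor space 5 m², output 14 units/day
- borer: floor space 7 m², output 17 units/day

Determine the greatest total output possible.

61

This is an integer program with binary decision variables.
lathe + punch + bender + borer: floor space 6 + 15 + 5 + 7 = 33 ≤ 34, output 14 + 10 + 14 + 17 = 55.
shear + lathe + punch + bender: floor space 8 + 6 + 15 + 5 = 34 ≤ 34, output 16 + 14 + 10 + 14 = 54.
shear + lathe + bender + borer: floor space 8 + 6 + 5 + 7 = 26 ≤ 34, output 16 + 14 + 14 + 17 = 61.
Best is shear, lathe, bender, and borer with total output 61.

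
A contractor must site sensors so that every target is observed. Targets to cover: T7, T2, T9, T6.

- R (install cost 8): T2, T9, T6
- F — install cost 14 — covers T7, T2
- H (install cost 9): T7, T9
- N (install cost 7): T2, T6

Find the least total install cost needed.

16

The greedy cost-per-new-target heuristic would pick R and H for 17, but a cheaper cover exists.
Choose H and N: together they cover T7, T2, T9, T6 — every target.
Total install cost: 9 + 7 = 16.
No cover costs less than 16.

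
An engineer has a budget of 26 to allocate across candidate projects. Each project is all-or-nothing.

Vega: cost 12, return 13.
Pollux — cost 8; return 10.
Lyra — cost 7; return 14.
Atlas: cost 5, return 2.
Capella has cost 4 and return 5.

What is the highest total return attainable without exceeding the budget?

32

This is an integer program with binary decision variables.
Take Vega, Lyra, and Capella: cost 12 + 7 + 4 = 23 ≤ 26, return 13 + 14 + 5 = 32.
No other feasible combination does better.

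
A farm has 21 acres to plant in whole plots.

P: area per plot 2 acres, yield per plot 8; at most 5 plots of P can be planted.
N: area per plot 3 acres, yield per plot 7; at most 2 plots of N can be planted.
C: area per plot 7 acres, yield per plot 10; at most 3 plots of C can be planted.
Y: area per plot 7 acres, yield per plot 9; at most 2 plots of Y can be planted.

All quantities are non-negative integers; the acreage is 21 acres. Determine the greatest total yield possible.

57

4×P, 2×N, and 1×C: area 21 ≤ 21, yield 4·8 + 2·7 + 1·10 = 56.
5×P, 1×N, and 1×C: area 20 ≤ 21, yield 5·8 + 1·7 + 1·10 = 57.
Best is 57.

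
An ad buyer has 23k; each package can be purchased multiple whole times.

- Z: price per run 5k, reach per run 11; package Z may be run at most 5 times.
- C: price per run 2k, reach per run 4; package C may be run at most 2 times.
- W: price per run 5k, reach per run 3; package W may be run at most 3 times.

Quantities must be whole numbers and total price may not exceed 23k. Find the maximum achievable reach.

48

This is a bounded integer knapsack.
Z has the best ratio (11/5); taking only Z gives at most 4×11 = 44 (stopped by the price limit).
Mixing does better — 4×Z and 1×C: price 22 ≤ 23, reach 4·11 + 1·4 = 48.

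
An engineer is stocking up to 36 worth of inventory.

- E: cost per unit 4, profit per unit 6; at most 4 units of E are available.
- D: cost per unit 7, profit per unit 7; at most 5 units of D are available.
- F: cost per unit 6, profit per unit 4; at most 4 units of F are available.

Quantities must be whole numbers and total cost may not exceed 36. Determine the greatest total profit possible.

Take 4×E, 2×D, and 1×F: cost 36 ≤ 36, profit 4·6 + 2·7 + 1·4 = 42.
E has the best ratio (6/4) and is taken to its limit of 4; remaining capacity is filled optimally with the others.

42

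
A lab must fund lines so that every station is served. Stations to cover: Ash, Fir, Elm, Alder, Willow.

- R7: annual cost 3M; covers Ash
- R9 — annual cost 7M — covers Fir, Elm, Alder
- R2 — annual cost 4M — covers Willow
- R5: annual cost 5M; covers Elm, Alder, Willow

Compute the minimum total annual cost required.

14

The greedy cost-per-new-station heuristic would pick R5, R7, and R9 for 15, but a cheaper cover exists.
Choose R7, R9, and R2: together they cover Ash, Fir, Elm, Alder, Willow — every station.
Total annual cost: 3 + 7 + 4 = 14.
No cover costs less than 14.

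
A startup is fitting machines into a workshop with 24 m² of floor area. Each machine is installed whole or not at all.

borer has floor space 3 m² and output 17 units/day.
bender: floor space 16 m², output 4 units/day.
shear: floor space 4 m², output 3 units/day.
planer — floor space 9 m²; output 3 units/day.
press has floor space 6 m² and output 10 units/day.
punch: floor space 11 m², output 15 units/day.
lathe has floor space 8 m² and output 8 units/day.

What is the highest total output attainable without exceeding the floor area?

borer + punch + lathe: floor space 3 + 11 + 8 = 22 ≤ 24, output 17 + 15 + 8 = 40.
borer + press + punch: floor space 3 + 6 + 11 = 20 ≤ 24, output 17 + 10 + 15 = 42.
borer + shear + press + punch: floor space 3 + 4 + 6 + 11 = 24 ≤ 24, output 17 + 3 + 10 + 15 = 45.
Best is borer, shear, press, and punch with total output 45.

45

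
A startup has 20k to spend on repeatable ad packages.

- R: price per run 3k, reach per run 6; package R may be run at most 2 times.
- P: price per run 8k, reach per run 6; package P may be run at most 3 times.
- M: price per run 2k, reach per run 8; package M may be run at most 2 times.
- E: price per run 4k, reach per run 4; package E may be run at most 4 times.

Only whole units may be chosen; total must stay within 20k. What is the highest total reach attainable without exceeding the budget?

36

1×R, 2×M, and 3×E: price 19 ≤ 20, reach 1·6 + 2·8 + 3·4 = 34.
2×R, 2×M, and 2×E: price 18 ≤ 20, reach 2·6 + 2·8 + 2·4 = 36.
Best is 36.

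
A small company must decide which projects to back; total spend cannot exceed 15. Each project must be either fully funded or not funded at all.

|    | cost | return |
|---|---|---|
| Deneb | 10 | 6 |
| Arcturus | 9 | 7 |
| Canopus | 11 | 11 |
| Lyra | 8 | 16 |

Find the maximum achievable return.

16

Arcturus: cost 9 ≤ 15, return 7.
Canopus: cost 11 ≤ 15, return 11.
Lyra: cost 8 ≤ 15, return 16.
Best is Lyra with total return 16.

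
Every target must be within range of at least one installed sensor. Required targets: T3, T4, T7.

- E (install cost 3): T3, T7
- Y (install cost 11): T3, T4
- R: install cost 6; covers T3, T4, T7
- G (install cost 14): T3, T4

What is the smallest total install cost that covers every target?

6

The greedy cost-per-new-target heuristic would pick E and R for 9, but a cheaper cover exists.
R alone covers T3, T4, T7 — every target.
Total install cost: 6.
No cover costs less than 6.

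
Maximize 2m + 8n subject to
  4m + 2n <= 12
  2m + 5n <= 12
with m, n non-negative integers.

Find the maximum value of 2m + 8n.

18

Relaxing integrality, the LP optimum is 19.20 at (m,n) = (0, 2.4), which is not an integer point.
(m,n)=(1,2) is feasible, giving 18.
(m,n)=(0,2) is feasible, giving 16.
(m,n)=(2,1) is feasible, giving 12.
(m,n)=(1,1) is feasible, giving 10.
Maximum is 18 at (m,n)=(1,2).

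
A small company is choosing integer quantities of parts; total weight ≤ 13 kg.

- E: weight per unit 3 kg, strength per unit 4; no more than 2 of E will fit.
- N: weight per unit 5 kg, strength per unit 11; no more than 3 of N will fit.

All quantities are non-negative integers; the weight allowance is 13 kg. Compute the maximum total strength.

26

N has the best ratio (11/5); taking only N gives at most 2×11 = 22 (stopped by the weight limit).
Mixing does better — 1×E and 2×N: weight 13 ≤ 13, strength 1·4 + 2·11 = 26.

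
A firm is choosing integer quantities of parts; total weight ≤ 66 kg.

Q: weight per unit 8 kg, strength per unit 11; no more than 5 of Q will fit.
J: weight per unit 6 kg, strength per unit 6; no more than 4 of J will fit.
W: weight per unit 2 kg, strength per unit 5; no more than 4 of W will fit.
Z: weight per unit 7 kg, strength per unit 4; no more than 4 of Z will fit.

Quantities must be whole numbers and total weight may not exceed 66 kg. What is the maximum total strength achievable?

This is a bounded integer knapsack.
W has the best ratio (5/2); taking only W gives at most 4×5 = 20 (stopped by the supply cap of 4).
Mixing does better — 5×Q, 3×J, and 4×W: weight 66 ≤ 66, strength 5·11 + 3·6 + 4·5 = 93.

93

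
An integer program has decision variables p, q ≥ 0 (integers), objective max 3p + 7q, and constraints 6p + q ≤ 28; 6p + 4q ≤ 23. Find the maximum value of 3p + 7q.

35

The continuous relaxation peaks at (0, 5.75) with value 40.25; rounding to a feasible lattice point costs some objective.
(p,q)=(0,5): 6·0+1·5=5≤28, 6·0+4·5=20≤23, objective 35.
(p,q)=(1,4): 6·1+1·4=10≤28, 6·1+4·4=22≤23, objective 31.
No feasible integer point exceeds 35.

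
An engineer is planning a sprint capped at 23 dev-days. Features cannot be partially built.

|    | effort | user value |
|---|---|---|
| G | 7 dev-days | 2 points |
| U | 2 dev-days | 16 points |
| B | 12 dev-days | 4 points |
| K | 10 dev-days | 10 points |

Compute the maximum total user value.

Take G, U, and K: effort 7 + 2 + 10 = 19 ≤ 23, user value 2 + 16 + 10 = 28.
No other feasible combination does better.

28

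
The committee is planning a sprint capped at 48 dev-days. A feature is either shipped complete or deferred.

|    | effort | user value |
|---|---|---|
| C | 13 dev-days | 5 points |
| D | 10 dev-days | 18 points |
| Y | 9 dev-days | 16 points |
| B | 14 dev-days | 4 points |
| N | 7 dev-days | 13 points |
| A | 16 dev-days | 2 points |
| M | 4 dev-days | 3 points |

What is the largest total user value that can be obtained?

55

Take C, D, Y, N, and M: effort 13 + 10 + 9 + 7 + 4 = 43 ≤ 48, user value 5 + 18 + 16 + 13 + 3 = 55.
No other feasible combination does better.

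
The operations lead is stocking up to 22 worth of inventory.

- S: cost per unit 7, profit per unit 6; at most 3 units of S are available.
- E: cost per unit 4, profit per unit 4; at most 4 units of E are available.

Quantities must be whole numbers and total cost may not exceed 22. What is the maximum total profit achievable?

20

E has the best ratio (4/4); taking only E gives at most 4×4 = 16 (stopped by the supply cap of 4).
Mixing does better — 2×S and 2×E: cost 22 ≤ 22, profit 2·6 + 2·4 = 20.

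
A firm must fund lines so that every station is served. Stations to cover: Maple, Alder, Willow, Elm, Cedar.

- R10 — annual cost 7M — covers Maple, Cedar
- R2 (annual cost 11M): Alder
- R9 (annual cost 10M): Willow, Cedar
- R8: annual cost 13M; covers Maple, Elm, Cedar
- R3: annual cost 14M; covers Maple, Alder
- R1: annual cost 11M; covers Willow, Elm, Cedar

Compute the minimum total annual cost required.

25

This is a weighted set-cover instance.
The greedy cost-per-new-station heuristic would pick R10, R1, and R2 for 29, but a cheaper cover exists.
Choose R3 and R1: together they cover Maple, Alder, Willow, Elm, Cedar — every station.
Total annual cost: 14 + 11 = 25.
No cover costs less than 25.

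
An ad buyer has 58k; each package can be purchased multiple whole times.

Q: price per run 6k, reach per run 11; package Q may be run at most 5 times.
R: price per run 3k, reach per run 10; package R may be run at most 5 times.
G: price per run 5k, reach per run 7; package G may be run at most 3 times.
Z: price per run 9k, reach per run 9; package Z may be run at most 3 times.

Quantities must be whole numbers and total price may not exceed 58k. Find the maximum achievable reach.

Take 5×Q, 5×R, and 2×G: price 55 ≤ 58, reach 5·11 + 5·10 + 2·7 = 119.
R has the best ratio (10/3) and is taken to its limit of 5; remaining capacity is filled optimally with the others.

119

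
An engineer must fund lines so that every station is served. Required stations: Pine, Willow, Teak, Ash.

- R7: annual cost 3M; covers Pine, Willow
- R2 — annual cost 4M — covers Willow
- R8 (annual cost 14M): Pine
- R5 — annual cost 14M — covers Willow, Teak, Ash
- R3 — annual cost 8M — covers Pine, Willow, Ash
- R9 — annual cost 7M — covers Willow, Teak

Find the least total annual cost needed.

15

The greedy cost-per-new-station heuristic would pick R7 and R5 for 17, but a cheaper cover exists.
Choose R3 and R9: together they cover Pine, Willow, Teak, Ash — every station.
Total annual cost: 8 + 7 = 15.
No cover costs less than 15.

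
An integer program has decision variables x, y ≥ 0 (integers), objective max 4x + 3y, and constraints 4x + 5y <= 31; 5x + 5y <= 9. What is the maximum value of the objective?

Relaxing integrality, the LP optimum is 7.20 at (x,y) = (1.8, 0), which is not an integer point.
(x,y)=(1,0): 4·1+5·0=4≤31, 5·1+5·0=5≤9, objective 4.
(x,y)=(0,1): 4·0+5·1=5≤31, 5·0+5·1=5≤9, objective 3.
(x,y)=(0,0): 4·0+5·0=0≤31, 5·0+5·0=0≤9, objective 0.
The best lattice point is (1,0), giving 4.

4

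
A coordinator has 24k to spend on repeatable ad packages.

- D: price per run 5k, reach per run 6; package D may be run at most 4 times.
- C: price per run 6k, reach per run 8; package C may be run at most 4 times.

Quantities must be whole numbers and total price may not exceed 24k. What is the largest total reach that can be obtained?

This is a bounded integer knapsack.
C has the best ratio (8/6); taking only C gives at most 4×8 = 32 (stopped by the price limit).
Optimal: 4×C: price 24 ≤ 24, reach 4·8 = 32.

32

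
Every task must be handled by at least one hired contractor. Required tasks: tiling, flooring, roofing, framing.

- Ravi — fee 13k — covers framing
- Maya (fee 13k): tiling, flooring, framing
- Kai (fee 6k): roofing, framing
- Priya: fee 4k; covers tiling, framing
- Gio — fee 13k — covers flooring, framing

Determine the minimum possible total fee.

19

This is an integer covering problem.
The greedy cost-per-new-task heuristic would pick Priya, Kai, and Maya for 23, but a cheaper cover exists.
Choose Maya and Kai: together they cover tiling, flooring, roofing, framing — every task.
Total fee: 13 + 6 = 19.
No cover costs less than 19.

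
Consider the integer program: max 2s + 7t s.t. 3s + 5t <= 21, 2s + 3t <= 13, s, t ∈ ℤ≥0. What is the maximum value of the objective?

28

The continuous relaxation peaks at (0, 4.2) with value 29.40; rounding to a feasible lattice point costs some objective.
(s,t)=(0,4): 3·0+5·4=20≤21, 2·0+3·4=12≤13, objective 28.
(s,t)=(1,3): 3·1+5·3=18≤21, 2·1+3·3=11≤13, objective 23.
No feasible integer point exceeds 28.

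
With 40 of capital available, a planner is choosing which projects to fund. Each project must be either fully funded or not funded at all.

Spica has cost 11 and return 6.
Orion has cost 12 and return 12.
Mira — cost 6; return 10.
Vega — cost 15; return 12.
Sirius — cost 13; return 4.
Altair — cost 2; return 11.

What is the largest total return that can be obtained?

45

Treat it as a binary knapsack problem.
Take Orion, Mira, Vega, and Altair: cost 12 + 6 + 15 + 2 = 35 ≤ 40, return 12 + 10 + 12 + 11 = 45.
No other feasible combination does better.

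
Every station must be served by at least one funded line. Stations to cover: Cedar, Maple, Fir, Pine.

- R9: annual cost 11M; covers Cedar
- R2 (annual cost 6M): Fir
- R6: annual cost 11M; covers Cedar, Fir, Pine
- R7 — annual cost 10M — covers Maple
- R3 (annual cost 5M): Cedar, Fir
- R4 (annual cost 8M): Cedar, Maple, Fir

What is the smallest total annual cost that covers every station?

The greedy cost-per-new-station heuristic would pick R3, R4, and R6 for 24, but a cheaper cover exists.
Choose R6 and R4: together they cover Cedar, Maple, Fir, Pine — every station.
Total annual cost: 11 + 8 = 19.
No cover costs less than 19.

19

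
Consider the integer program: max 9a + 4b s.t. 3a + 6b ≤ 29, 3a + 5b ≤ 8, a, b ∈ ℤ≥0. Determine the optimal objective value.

(a,b)=(2,0): 3·2+6·0=6≤29, 3·2+5·0=6≤8, objective 18.
(a,b)=(1,1): 3·1+6·1=9≤29, 3·1+5·1=8≤8, objective 13.
(a,b)=(1,0): 3·1+6·0=3≤29, 3·1+5·0=3≤8, objective 9.
The best lattice point is (2,0), giving 18.

18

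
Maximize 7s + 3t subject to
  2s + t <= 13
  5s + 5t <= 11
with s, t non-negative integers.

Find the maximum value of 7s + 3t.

14

Relaxing integrality, the LP optimum is 15.40 at (s,t) = (2.2, 0), which is not an integer point.
(s,t)=(2,0): 2·2+1·0=4≤13, 5·2+5·0=10≤11, objective 14.
(s,t)=(1,1): 2·1+1·1=3≤13, 5·1+5·1=10≤11, objective 10.
(s,t)=(1,0): 2·1+1·0=2≤13, 5·1+5·0=5≤11, objective 7.
The best lattice point is (2,0), giving 14.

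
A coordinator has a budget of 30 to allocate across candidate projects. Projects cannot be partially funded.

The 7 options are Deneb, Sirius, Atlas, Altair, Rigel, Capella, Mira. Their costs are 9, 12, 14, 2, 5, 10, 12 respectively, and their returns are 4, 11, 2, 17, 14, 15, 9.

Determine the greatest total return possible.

57

Allowing fractional choices, the relaxed optimum would be about 57.8, but projects are indivisible.
Altair + Rigel + Capella + Mira: cost 2 + 5 + 10 + 12 = 29 ≤ 30, return 17 + 14 + 15 + 9 = 55.
Deneb + Altair + Rigel + Capella: cost 9 + 2 + 5 + 10 = 26 ≤ 30, return 4 + 17 + 14 + 15 = 50.
Sirius + Altair + Rigel + Capella: cost 12 + 2 + 5 + 10 = 29 ≤ 30, return 11 + 17 + 14 + 15 = 57.
Best is Sirius, Altair, Rigel, and Capella with total return 57.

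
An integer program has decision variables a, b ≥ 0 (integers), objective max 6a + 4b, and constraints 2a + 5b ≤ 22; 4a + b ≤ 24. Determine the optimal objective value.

(a,b)=(5,2): 2·5+5·2=20≤22, 4·5+1·2=22≤24, objective 38.
(a,b)=(5,1): 2·5+5·1=15≤22, 4·5+1·1=21≤24, objective 34.
No feasible integer point exceeds 38.

38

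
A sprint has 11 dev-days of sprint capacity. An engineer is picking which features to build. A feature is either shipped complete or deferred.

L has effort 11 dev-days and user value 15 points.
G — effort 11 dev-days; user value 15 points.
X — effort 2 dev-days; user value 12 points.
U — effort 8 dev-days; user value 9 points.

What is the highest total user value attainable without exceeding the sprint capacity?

21

Take X and U: effort 2 + 8 = 10 ≤ 11, user value 12 + 9 = 21.
No other feasible combination does better.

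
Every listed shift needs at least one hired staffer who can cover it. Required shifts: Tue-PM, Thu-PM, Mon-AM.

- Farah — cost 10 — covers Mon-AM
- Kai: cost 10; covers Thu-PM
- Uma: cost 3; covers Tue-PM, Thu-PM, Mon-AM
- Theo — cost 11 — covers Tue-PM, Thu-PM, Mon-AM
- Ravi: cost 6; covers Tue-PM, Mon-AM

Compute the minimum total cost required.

Uma alone covers Tue-PM, Thu-PM, Mon-AM — every shift.
Total cost: 3.
No cover costs less than 3.

3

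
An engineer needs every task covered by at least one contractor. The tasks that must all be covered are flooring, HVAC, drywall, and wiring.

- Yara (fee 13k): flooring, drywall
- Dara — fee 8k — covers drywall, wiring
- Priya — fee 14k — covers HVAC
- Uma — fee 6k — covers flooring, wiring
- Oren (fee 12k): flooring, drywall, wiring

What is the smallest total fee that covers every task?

26

The greedy cost-per-new-task heuristic would pick Uma, Dara, and Priya for 28, but a cheaper cover exists.
Choose Priya and Oren: together they cover flooring, HVAC, drywall, wiring — every task.
Total fee: 14 + 12 = 26.
No cover costs less than 26.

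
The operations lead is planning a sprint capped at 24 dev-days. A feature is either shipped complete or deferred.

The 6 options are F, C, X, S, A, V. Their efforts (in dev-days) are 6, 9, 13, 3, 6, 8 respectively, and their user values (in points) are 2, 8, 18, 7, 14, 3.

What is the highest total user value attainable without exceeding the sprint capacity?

Allowing fractional choices, the relaxed optimum would be about 40.8, but features are indivisible.
F + C + S + A: effort 6 + 9 + 3 + 6 = 24 ≤ 24, user value 2 + 8 + 7 + 14 = 31.
X + A: effort 13 + 6 = 19 ≤ 24, user value 18 + 14 = 32.
X + S + A: effort 13 + 3 + 6 = 22 ≤ 24, user value 18 + 7 + 14 = 39.
Best is X, S, and A with total user value 39.

39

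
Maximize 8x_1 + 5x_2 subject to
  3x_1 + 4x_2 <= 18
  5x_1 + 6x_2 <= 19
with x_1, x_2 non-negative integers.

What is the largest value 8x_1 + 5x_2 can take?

24

Relaxing integrality, the LP optimum is 30.40 at (x_1,x_2) = (3.8, 0), which is not an integer point.
(x_1,x_2)=(3,0) is feasible, giving 24.
(x_1,x_2)=(2,1) is feasible, giving 21.
(x_1,x_2)=(2,0) is feasible, giving 16.
The best lattice point is (3,0), giving 24.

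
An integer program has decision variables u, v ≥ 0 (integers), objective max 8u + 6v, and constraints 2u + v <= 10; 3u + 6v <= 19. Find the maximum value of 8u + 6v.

40

Relaxing integrality, the LP optimum is 41.78 at (u,v) = (4.56, 0.889), which is not an integer point.
(u,v)=(5,0): 2·5+1·0=10≤10, 3·5+6·0=15≤19, objective 40.
(u,v)=(4,1): 2·4+1·1=9≤10, 3·4+6·1=18≤19, objective 38.
(u,v)=(4,0): 2·4+1·0=8≤10, 3·4+6·0=12≤19, objective 32.
The best lattice point is (5,0), giving 40.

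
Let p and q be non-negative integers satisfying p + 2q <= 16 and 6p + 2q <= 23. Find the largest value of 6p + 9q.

72

Relaxing integrality, the LP optimum is 74.10 at (p,q) = (1.4, 7.3), which is not an integer point.
(p,q)=(0,8): 1·0+2·8=16≤16, 6·0+2·8=16≤23, objective 72.
(p,q)=(1,7): 1·1+2·7=15≤16, 6·1+2·7=20≤23, objective 69.
The best lattice point is (0,8), giving 72.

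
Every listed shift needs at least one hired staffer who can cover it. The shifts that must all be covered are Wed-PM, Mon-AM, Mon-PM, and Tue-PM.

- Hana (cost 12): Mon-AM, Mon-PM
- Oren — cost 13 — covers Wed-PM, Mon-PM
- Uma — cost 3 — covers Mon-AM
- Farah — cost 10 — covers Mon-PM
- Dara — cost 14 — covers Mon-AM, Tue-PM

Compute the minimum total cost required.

27

The greedy cost-per-new-shift heuristic would pick Uma, Oren, and Dara for 30, but a cheaper cover exists.
Choose Oren and Dara: together they cover Wed-PM, Mon-AM, Mon-PM, Tue-PM — every shift.
Total cost: 13 + 14 = 27.
No cover costs less than 27.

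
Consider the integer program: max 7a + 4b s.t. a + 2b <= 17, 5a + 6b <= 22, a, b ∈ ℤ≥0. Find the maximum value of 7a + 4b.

28

(a,b)=(4,0) is feasible, giving 28.
(a,b)=(3,1) is feasible, giving 25.
(a,b)=(3,0) is feasible, giving 21.
No feasible integer point exceeds 28.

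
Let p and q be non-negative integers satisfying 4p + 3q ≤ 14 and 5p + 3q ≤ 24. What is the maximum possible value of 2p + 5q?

20

The continuous relaxation peaks at (0, 4.67) with value 23.33; rounding to a feasible lattice point costs some objective.
(p,q)=(0,4): 4·0+3·4=12≤14, 5·0+3·4=12≤24, objective 20.
(p,q)=(1,3): 4·1+3·3=13≤14, 5·1+3·3=14≤24, objective 17.
Maximum is 20 at (p,q)=(0,4).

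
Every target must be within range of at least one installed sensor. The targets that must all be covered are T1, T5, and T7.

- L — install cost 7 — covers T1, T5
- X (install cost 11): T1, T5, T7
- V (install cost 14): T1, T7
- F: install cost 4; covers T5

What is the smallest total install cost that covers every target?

This is an integer covering problem.
The greedy cost-per-new-target heuristic would pick L and X for 18, but a cheaper cover exists.
X alone covers T1, T5, T7 — every target.
Total install cost: 11.
No cover costs less than 11.

11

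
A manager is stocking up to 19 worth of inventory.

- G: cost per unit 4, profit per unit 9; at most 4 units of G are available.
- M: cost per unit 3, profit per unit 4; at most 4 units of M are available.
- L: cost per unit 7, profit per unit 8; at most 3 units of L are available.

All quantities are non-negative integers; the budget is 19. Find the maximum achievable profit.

G has the best ratio (9/4); taking only G gives at most 4×9 = 36 (stopped by the cost limit).
Mixing does better — 4×G and 1×M: cost 19 ≤ 19, profit 4·9 + 1·4 = 40.

40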